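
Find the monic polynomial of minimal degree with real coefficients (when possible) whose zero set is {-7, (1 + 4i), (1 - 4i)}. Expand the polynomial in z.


The polynomial is p(z) = ∏_{α ∈ S} (z − α), where S = {-7, (1 + 4i), (1 - 4i)}.
Expanding the product yields: p(z) = z^3 + 5·z^2 + 3·z + 119.
Note conjugate pairs combine to real quadratics: (z − (1+4i))(z − (1−4i)) = z² − 2z + 17.
The resulting polynomial has degree 3 and real coefficients as required.

p(z) = z^3 + 5·z^2 + 3·z + 119.


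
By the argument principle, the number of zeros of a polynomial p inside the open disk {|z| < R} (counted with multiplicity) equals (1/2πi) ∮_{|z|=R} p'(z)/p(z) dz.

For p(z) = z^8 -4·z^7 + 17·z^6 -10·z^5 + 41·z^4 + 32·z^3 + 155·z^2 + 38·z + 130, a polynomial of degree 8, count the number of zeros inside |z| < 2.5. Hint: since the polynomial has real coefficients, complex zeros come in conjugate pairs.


The zeros of p are: (2 + 3i), (2 - 3i), (-1 + 1i), (-1 - 1i), (1 + 2i), (1 - 2i), (0 + 1i), (0 - 1i).
Their magnitudes are: 3.606, 3.606, 1.414, 1.414, 2.236, 2.236, 1, 1.
Zeros with |z| < R = 2.5: (-1 + 1i), (-1 - 1i), (1 + 2i), (1 - 2i), (0 + 1i), (0 - 1i).
Count = 6.
By the argument principle, (1/2πi) ∮_{|z|=R} p'(z)/p(z) dz equals exactly this count.

Number of zeros inside |z| < 2.5: 6.


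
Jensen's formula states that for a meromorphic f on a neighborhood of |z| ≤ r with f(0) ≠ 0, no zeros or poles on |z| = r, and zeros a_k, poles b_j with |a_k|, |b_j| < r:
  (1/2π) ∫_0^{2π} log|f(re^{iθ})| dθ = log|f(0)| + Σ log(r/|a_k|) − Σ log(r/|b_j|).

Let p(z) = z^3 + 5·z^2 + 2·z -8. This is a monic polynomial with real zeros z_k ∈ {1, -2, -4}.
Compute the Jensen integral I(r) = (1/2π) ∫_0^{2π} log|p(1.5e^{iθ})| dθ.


Zeros: -4, -2, 1; r = 1.5.
Inside |z| < r: 1. Outside (|z| ≥ r): -4, -2.
p(0) = -8, so log|p(0)| = log(8) = 2.0794.
Apply Jensen: I(r) = log|p(0)| + Σ_k log(r/|z_k|), summed over zeros inside |z| < r.
  log(r/|z_k|) for z_k = 1: log(1.5/1) = 0.4055
  Outside zeros (-4, -2) contribute nothing to the Jensen sum.
Sum over inside zeros: 0.4055.
I(r) = log|p(0)| + (inside sum) = 2.0794 + 0.4055 = 2.4849.
Note: since some zeros are outside |z| ≤ r, the simplified n·log(r) form does NOT apply — only the inside zeros contribute.

I(r) ≈ 2.4849.


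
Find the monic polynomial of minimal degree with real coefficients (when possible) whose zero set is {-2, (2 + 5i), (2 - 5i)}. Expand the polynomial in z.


The polynomial is p(z) = ∏_{α ∈ S} (z − α), where S = {-2, (2 + 5i), (2 - 5i)}.
Expanding the product yields: p(z) = z^3 -2·z^2 + 21·z + 58.
Note conjugate pairs combine to real quadratics: (z − (2+5i))(z − (2−5i)) = z² − 4z + 29.
The resulting polynomial has degree 3 and real coefficients as required.

p(z) = z^3 -2·z^2 + 21·z + 58.


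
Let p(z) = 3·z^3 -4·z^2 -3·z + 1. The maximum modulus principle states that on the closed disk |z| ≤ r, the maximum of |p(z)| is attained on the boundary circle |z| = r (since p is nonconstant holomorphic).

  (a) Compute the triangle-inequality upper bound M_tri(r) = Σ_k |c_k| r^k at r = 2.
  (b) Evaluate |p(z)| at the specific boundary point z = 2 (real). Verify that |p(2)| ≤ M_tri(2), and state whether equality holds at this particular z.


Coefficients: c_0 = 1, c_1 = -3, c_2 = -4, c_3 = 3. Radius r = 2.
Part (a). Triangle bound: M_tri(r) = Σ_k |c_k| r^k
  = |1|·2^0 + |-3|·2^1 + |-4|·2^2 + |3|·2^3
  = 1 + 6 + 16 + 24 = 47.
This bounds M(r) := max_{|z|=r} |p(z)| from above; equality holds iff all terms c_k z^k can be made to align in phase at a single z on |z|=r.
Part (b). At z = 2 (real, on the circle |z| = r):
  p(2) = (1)·2^0 + (-3)·2^1 + (-4)·2^2 + (3)·2^3 = 3.
  |p(2)| = 3.
Check: |p(2)| = 3 ≤ 47 = M_tri(2). ✓ Equality does not hold at z = 2 (the coefficients have mixed signs, so the terms do not all align in phase there).

M_tri(2) = 47; |p(2)| = 3; equality at z=2: no.


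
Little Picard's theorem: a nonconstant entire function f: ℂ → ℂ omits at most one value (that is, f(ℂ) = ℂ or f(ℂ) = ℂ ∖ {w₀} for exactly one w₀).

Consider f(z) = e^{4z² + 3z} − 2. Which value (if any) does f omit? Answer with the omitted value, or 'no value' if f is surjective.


Little Picard bounds the complement of f(ℂ) to at most one point.
The exponent g(z) = 4z² + 3z is a nonconstant polynomial, hence surjective onto ℂ. So e^{g(z)} takes every value in {e^w : w ∈ ℂ} = ℂ ∖ {0}. Adding -2 shifts the range to ℂ ∖ {-2}. f omits exactly -2.

Omitted value: -2.


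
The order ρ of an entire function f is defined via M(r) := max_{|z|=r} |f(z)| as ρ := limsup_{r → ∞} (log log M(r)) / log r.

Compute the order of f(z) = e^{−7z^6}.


|e^{−7z^6}| = e^{Re(-7·z^6) + 0} ≤ e^{7|z|^6 + 0} = e^{7r^6 + 0} on |z| = r, so ρ ≤ 6. Choosing z on |z|=r so that -7·z^6 is real positive (always possible by picking arg z appropriately) gives |f(z)| = e^{7r^6 + 0}, matching the bound. The additive constant 0 does not affect log log M(r) ~ 6·log r. Hence ρ = 6.
Therefore ρ = 6.

Order ρ = 6.


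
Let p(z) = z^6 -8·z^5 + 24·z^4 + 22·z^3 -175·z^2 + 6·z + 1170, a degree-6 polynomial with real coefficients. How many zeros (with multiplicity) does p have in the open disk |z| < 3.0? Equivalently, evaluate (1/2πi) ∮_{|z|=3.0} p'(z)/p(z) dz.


The zeros of p are: (3 + 3i), (3 - 3i), (3 + 2i), (3 - 2i), (-2 + 1i), (-2 - 1i).
Their magnitudes are: 4.243, 4.243, 3.606, 3.606, 2.236, 2.236.
Zeros with |z| < R = 3.0: (-2 + 1i), (-2 - 1i).
Count = 2.
By the argument principle, (1/2πi) ∮_{|z|=R} p'(z)/p(z) dz equals exactly this count.

Number of zeros inside |z| < 3.0: 2.


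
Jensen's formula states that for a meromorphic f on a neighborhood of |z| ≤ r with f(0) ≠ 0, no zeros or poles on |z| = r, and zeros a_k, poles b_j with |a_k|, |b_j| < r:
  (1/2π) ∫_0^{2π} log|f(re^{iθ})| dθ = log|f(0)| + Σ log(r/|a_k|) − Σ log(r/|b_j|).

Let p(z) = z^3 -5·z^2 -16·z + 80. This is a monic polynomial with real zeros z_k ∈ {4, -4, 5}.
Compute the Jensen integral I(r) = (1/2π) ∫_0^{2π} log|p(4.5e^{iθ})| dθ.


Zeros: -4, 4, 5; r = 4.5.
Inside |z| < r: -4, 4. Outside (|z| ≥ r): 5.
p(0) = 80, so log|p(0)| = log(80) = 4.3820.
Apply Jensen: I(r) = log|p(0)| + Σ_k log(r/|z_k|), summed over zeros inside |z| < r.
  log(r/|z_k|) for z_k = 4: log(4.5/4) = 0.1178
  log(r/|z_k|) for z_k = -4: log(4.5/4) = 0.1178
  Outside zeros (5) contribute nothing to the Jensen sum.
Sum over inside zeros: 0.2356.
I(r) = log|p(0)| + (inside sum) = 4.3820 + 0.2356 = 4.6176.
Note: since some zeros are outside |z| ≤ r, the simplified n·log(r) form does NOT apply — only the inside zeros contribute.

I(r) ≈ 4.6176.


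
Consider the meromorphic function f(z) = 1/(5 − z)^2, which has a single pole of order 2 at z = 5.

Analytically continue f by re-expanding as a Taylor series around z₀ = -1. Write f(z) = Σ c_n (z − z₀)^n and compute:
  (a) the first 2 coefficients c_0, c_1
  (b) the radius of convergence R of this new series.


Let w = z − z₀, so z = z₀ + w.
Then 5 − z = 5 − (z₀ + w) = (5 − z₀) − w = 6 − w.
f(z) = 1/(6 − w)^2 = (1/(6)^2) · (1 − w/(6))^{−2}.
By the binomial series (1−u)^{−2} = Σ_{n≥0} C(n+1, 1) u^n for |u|<1, with u = w/(6):
  c_n = C(n+1, 1) / (6)^(n+2).
  c_0 = 1/(6)^2 = 1/36.
  c_1 = 2/(6)^3 = 1/108.
The series is valid for |w/d| < 1, i.e. |z − z₀| < |d|.
Radius of convergence: R = |5 − z₀| = |6| = 6 (distance from z₀ to the singularity z = 5).

c_0 = 1/36, c_1 = 1/108; R = 6.


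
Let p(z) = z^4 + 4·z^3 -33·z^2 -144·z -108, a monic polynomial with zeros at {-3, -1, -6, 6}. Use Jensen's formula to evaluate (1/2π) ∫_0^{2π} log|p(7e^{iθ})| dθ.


Zeros: -6, -3, -1, 6; r = 7.
Inside |z| < r: -6, -3, -1, 6. Outside (|z| ≥ r): ∅.
p(0) = -108, so log|p(0)| = log(108) = 4.6821.
Apply Jensen: I(r) = log|p(0)| + Σ_k log(r/|z_k|), summed over zeros inside |z| < r.
  log(r/|z_k|) for z_k = -3: log(7/3) = 0.8473
  log(r/|z_k|) for z_k = -1: log(7/1) = 1.9459
  log(r/|z_k|) for z_k = -6: log(7/6) = 0.1542
  log(r/|z_k|) for z_k = 6: log(7/6) = 0.1542
Sum over inside zeros: 3.1015.
I(r) = log|p(0)| + (inside sum) = 4.6821 + 3.1015 = 7.7836.
Closed form (all zeros inside, monic): I(r) = n·log(r) = 4·log(7) = 7.7836. ✓

I(r) ≈ 7.7836.


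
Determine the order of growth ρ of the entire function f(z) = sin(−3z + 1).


sin(w) is a linear combination of e^{iw} and e^{−iw} (or e^w, e^{−w} in the hyperbolic case), so |sin(w)| ≤ e^{|w|}. With w = −3z + 1, |w| ≤ 3|z| + 1 = 3r + 1 on |z| = r, giving M(r) ≤ e^{3r + 1}, so ρ ≤ 1. On a suitable ray (z = it for sin/cos; z = t for sinh/cosh, t real → ∞), |sin(−3z + 1)| grows like e^{3|t|}/2, so ρ ≥ 1. Hence ρ = 1.
Therefore ρ = 1.

Order ρ = 1.


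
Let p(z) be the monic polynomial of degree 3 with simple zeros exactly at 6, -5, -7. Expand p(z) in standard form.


The polynomial is p(z) = ∏_{α ∈ S} (z − α), where S = {6, -5, -7}.
Expanding the product yields: p(z) = z^3 + 6·z^2 -37·z -210.
The resulting polynomial has degree 3 and real coefficients as required.

p(z) = z^3 + 6·z^2 -37·z -210.


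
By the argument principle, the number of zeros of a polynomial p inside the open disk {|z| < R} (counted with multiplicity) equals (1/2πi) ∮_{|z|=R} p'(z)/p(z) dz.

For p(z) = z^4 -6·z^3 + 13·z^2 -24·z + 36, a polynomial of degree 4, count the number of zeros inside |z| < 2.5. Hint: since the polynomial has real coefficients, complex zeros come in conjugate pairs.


The zeros of p are: (0 + 2i), (0 - 2i), 3, 3.
Their magnitudes are: 2, 2, 3, 3.
Zeros with |z| < R = 2.5: (0 + 2i), (0 - 2i).
Count = 2.
By the argument principle, (1/2πi) ∮_{|z|=R} p'(z)/p(z) dz equals exactly this count.

Number of zeros inside |z| < 2.5: 2.


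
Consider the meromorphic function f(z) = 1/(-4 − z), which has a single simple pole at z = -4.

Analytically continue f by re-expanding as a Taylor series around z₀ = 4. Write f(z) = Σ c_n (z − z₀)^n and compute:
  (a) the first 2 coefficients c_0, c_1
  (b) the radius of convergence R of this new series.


Let w = z − z₀, so z = z₀ + w.
Then -4 − z = -4 − (z₀ + w) = (-4 − z₀) − w = -8 − w.
f(z) = 1/(-8 − w) = (1/(-8)) · 1/(1 − w/(-8)) = Σ_{n≥0} w^n / (-8)^(n+1).
So c_n = 1/(-8)^(n+1):
  c_0 = 1/(-8)^1 = -1/8.
  c_1 = 1/(-8)^2 = 1/64.
The series is valid for |w/d| < 1, i.e. |z − z₀| < |d|.
Radius of convergence: R = |-4 − z₀| = |-8| = 8 (distance from z₀ to the singularity z = -4).

c_0 = -1/8, c_1 = 1/64; R = 8.


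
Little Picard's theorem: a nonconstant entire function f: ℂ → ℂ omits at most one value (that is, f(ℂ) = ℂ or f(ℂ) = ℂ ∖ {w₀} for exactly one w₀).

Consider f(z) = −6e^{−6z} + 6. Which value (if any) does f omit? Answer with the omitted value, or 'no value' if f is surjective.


Little Picard bounds the complement of f(ℂ) to at most one point.
e^{−6z} is never zero on ℂ, so -6·e^{−6z} takes every value in ℂ ∖ {0}. Adding 6 shifts the range to ℂ ∖ {6}. Thus f omits exactly the value 6.

Omitted value: 6.


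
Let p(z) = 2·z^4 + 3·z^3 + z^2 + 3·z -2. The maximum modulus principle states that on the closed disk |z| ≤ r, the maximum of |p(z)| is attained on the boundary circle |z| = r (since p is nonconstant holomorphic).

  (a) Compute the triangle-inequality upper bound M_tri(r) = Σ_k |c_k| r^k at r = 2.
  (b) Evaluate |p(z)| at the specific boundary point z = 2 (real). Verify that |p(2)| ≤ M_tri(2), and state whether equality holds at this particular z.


Coefficients: c_0 = -2, c_1 = 3, c_2 = 1, c_3 = 3, c_4 = 2. Radius r = 2.
Part (a). Triangle bound: M_tri(r) = Σ_k |c_k| r^k
  = |-2|·2^0 + |3|·2^1 + |1|·2^2 + |3|·2^3 + |2|·2^4
  = 2 + 6 + 4 + 24 + 32 = 68.
This bounds M(r) := max_{|z|=r} |p(z)| from above; equality holds iff all terms c_k z^k can be made to align in phase at a single z on |z|=r.
Part (b). At z = 2 (real, on the circle |z| = r):
  p(2) = (-2)·2^0 + (3)·2^1 + (1)·2^2 + (3)·2^3 + (2)·2^4 = 64.
  |p(2)| = 64.
Check: |p(2)| = 64 ≤ 68 = M_tri(2). ✓ Equality does not hold at z = 2 (the coefficients have mixed signs, so the terms do not all align in phase there).

M_tri(2) = 68; |p(2)| = 64; equality at z=2: no.


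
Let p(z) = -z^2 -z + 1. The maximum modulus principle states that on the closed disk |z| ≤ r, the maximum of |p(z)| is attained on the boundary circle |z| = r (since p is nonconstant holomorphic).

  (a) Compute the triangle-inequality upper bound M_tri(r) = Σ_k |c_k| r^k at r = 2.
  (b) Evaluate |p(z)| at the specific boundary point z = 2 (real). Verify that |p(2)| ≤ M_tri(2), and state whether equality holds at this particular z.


Coefficients: c_0 = 1, c_1 = -1, c_2 = -1. Radius r = 2.
Part (a). Triangle bound: M_tri(r) = Σ_k |c_k| r^k
  = |1|·2^0 + |-1|·2^1 + |-1|·2^2
  = 1 + 2 + 4 = 7.
This bounds M(r) := max_{|z|=r} |p(z)| from above; equality holds iff all terms c_k z^k can be made to align in phase at a single z on |z|=r.
Part (b). At z = 2 (real, on the circle |z| = r):
  p(2) = (1)·2^0 + (-1)·2^1 + (-1)·2^2 = -5.
  |p(2)| = 5.
Check: |p(2)| = 5 ≤ 7 = M_tri(2). ✓ Equality does not hold at z = 2 (the coefficients have mixed signs, so the terms do not all align in phase there).

M_tri(2) = 7; |p(2)| = 5; equality at z=2: no.


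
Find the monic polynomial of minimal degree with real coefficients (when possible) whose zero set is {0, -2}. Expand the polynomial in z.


The polynomial is p(z) = ∏_{α ∈ S} (z − α), where S = {0, -2}.
Expanding the product yields: p(z) = z^2 + 2·z.
The resulting polynomial has degree 2 and real coefficients as required.

p(z) = z^2 + 2·z.


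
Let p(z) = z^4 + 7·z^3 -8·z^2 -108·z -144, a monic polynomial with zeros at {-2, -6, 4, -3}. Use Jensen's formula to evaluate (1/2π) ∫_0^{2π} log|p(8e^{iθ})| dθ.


Zeros: -6, -3, -2, 4; r = 8.
Inside |z| < r: -6, -3, -2, 4. Outside (|z| ≥ r): ∅.
p(0) = -144, so log|p(0)| = log(144) = 4.9698.
Apply Jensen: I(r) = log|p(0)| + Σ_k log(r/|z_k|), summed over zeros inside |z| < r.
  log(r/|z_k|) for z_k = -2: log(8/2) = 1.3863
  log(r/|z_k|) for z_k = -6: log(8/6) = 0.2877
  log(r/|z_k|) for z_k = 4: log(8/4) = 0.6931
  log(r/|z_k|) for z_k = -3: log(8/3) = 0.9808
Sum over inside zeros: 3.3480.
I(r) = log|p(0)| + (inside sum) = 4.9698 + 3.3480 = 8.3178.
Closed form (all zeros inside, monic): I(r) = n·log(r) = 4·log(8) = 8.3178. ✓

I(r) ≈ 8.3178.


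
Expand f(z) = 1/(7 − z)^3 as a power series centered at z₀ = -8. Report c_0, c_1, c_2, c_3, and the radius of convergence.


Let w = z − z₀, so z = z₀ + w.
Then 7 − z = 7 − (z₀ + w) = (7 − z₀) − w = 15 − w.
f(z) = 1/(15 − w)^3 = (1/(15)^3) · (1 − w/(15))^{−3}.
By the binomial series (1−u)^{−3} = Σ_{n≥0} C(n+2, 2) u^n for |u|<1, with u = w/(15):
  c_n = C(n+2, 2) / (15)^(n+3).
  c_0 = 1/(15)^3 = 1/3375.
  c_1 = 3/(15)^4 = 1/16875.
  c_2 = 6/(15)^5 = 2/253125.
  c_3 = 10/(15)^6 = 2/2278125.
The series is valid for |w/d| < 1, i.e. |z − z₀| < |d|.
Radius of convergence: R = |7 − z₀| = |15| = 15 (distance from z₀ to the singularity z = 7).

c_0 = 1/3375, c_1 = 1/16875, c_2 = 2/253125, c_3 = 2/2278125; R = 15.


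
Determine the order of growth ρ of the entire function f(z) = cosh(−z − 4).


cosh(w) is a linear combination of e^{iw} and e^{−iw} (or e^w, e^{−w} in the hyperbolic case), so |cosh(w)| ≤ e^{|w|}. With w = −z − 4, |w| ≤ 1|z| + 4 = 1r + 4 on |z| = r, giving M(r) ≤ e^{1r + 4}, so ρ ≤ 1. On a suitable ray (z = it for sin/cos; z = t for sinh/cosh, t real → ∞), |cosh(−z − 4)| grows like e^{1|t|}/2, so ρ ≥ 1. Hence ρ = 1.
Therefore ρ = 1.

Order ρ = 1.


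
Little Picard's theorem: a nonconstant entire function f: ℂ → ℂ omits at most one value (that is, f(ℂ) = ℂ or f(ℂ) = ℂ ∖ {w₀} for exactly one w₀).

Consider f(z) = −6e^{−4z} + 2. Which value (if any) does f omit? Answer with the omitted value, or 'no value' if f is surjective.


Little Picard bounds the complement of f(ℂ) to at most one point.
e^{−4z} is never zero on ℂ, so -6·e^{−4z} takes every value in ℂ ∖ {0}. Adding 2 shifts the range to ℂ ∖ {2}. Thus f omits exactly the value 2.

Omitted value: 2.


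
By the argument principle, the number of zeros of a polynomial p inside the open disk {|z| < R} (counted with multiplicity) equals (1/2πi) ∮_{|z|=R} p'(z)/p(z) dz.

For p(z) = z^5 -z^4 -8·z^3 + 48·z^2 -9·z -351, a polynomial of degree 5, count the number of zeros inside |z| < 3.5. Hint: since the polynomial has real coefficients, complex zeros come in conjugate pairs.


The zeros of p are: -3, 3, -3, (2 + 3i), (2 - 3i).
Their magnitudes are: 3, 3, 3, 3.606, 3.606.
Zeros with |z| < R = 3.5: -3, 3, -3.
Count = 3.
By the argument principle, (1/2πi) ∮_{|z|=R} p'(z)/p(z) dz equals exactly this count.

Number of zeros inside |z| < 3.5: 3.


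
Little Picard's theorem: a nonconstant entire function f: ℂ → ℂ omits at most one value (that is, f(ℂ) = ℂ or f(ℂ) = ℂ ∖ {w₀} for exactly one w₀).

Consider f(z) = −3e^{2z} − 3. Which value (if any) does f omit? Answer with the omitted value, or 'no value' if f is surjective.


Little Picard bounds the complement of f(ℂ) to at most one point.
e^{2z} is never zero on ℂ, so -3·e^{2z} takes every value in ℂ ∖ {0}. Adding -3 shifts the range to ℂ ∖ {-3}. Thus f omits exactly the value -3.

Omitted value: -3.


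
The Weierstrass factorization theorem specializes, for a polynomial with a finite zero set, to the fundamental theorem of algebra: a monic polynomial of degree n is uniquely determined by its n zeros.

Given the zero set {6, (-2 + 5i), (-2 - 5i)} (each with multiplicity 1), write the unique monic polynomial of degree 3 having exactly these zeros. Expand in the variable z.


The polynomial is p(z) = ∏_{α ∈ S} (z − α), where S = {6, (-2 + 5i), (-2 - 5i)}.
Expanding the product yields: p(z) = z^3 -2·z^2 + 5·z -174.
Note conjugate pairs combine to real quadratics: (z − (-2+5i))(z − (-2−5i)) = z² + 4z + 29.
The resulting polynomial has degree 3 and real coefficients as required.

p(z) = z^3 -2·z^2 + 5·z -174.


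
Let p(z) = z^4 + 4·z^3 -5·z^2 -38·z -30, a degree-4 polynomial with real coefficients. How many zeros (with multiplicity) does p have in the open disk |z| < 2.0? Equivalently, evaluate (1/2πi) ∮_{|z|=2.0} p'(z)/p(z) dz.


The zeros of p are: (-3 + 1i), (-3 - 1i), -1, 3.
Their magnitudes are: 3.162, 3.162, 1, 3.
Zeros with |z| < R = 2.0: -1.
Count = 1.
By the argument principle, (1/2πi) ∮_{|z|=R} p'(z)/p(z) dz equals exactly this count.

Number of zeros inside |z| < 2.0: 1.


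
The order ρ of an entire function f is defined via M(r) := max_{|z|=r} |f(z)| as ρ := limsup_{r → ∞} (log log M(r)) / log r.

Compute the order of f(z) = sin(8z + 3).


sin(w) is a linear combination of e^{iw} and e^{−iw} (or e^w, e^{−w} in the hyperbolic case), so |sin(w)| ≤ e^{|w|}. With w = 8z + 3, |w| ≤ 8|z| + 3 = 8r + 3 on |z| = r, giving M(r) ≤ e^{8r + 3}, so ρ ≤ 1. On a suitable ray (z = it for sin/cos; z = t for sinh/cosh, t real → ∞), |sin(8z + 3)| grows like e^{8|t|}/2, so ρ ≥ 1. Hence ρ = 1.
Therefore ρ = 1.

Order ρ = 1.


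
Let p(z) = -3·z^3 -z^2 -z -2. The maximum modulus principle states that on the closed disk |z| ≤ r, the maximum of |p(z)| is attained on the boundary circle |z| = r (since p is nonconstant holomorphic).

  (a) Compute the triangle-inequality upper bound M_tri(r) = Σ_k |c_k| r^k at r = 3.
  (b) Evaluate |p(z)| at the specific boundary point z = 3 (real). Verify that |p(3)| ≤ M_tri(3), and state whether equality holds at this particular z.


Coefficients: c_0 = -2, c_1 = -1, c_2 = -1, c_3 = -3. Radius r = 3.
Part (a). Triangle bound: M_tri(r) = Σ_k |c_k| r^k
  = |-2|·3^0 + |-1|·3^1 + |-1|·3^2 + |-3|·3^3
  = 2 + 3 + 9 + 81 = 95.
This bounds M(r) := max_{|z|=r} |p(z)| from above; equality holds iff all terms c_k z^k can be made to align in phase at a single z on |z|=r.
Part (b). At z = 3 (real, on the circle |z| = r):
  p(3) = (-2)·3^0 + (-1)·3^1 + (-1)·3^2 + (-3)·3^3 = -95.
  |p(3)| = 95.
Since all nonzero coefficients share the same sign, |p(3)| = 95 = M_tri(3); the triangle bound is attained at z = 3, so in fact M(r) = 95.

M_tri(3) = 95; |p(3)| = 95; equality at z=3: yes.


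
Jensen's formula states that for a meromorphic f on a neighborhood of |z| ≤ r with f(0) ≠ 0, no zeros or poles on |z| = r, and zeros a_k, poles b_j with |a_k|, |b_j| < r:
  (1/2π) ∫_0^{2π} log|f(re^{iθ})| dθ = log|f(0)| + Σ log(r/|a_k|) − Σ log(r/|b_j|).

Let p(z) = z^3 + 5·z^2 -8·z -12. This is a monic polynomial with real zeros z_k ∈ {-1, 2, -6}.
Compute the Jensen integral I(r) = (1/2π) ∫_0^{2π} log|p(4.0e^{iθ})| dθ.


Zeros: -6, -1, 2; r = 4.0.
Inside |z| < r: -1, 2. Outside (|z| ≥ r): -6.
p(0) = -12, so log|p(0)| = log(12) = 2.4849.
Apply Jensen: I(r) = log|p(0)| + Σ_k log(r/|z_k|), summed over zeros inside |z| < r.
  log(r/|z_k|) for z_k = -1: log(4.0/1) = 1.3863
  log(r/|z_k|) for z_k = 2: log(4.0/2) = 0.6931
  Outside zeros (-6) contribute nothing to the Jensen sum.
Sum over inside zeros: 2.0794.
I(r) = log|p(0)| + (inside sum) = 2.4849 + 2.0794 = 4.5643.
Note: since some zeros are outside |z| ≤ r, the simplified n·log(r) form does NOT apply — only the inside zeros contribute.

I(r) ≈ 4.5643.


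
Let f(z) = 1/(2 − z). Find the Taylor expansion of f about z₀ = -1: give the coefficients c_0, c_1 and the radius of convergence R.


Let w = z − z₀, so z = z₀ + w.
Then 2 − z = 2 − (z₀ + w) = (2 − z₀) − w = 3 − w.
f(z) = 1/(3 − w) = (1/(3)) · 1/(1 − w/(3)) = Σ_{n≥0} w^n / (3)^(n+1).
So c_n = 1/(3)^(n+1):
  c_0 = 1/(3)^1 = 1/3.
  c_1 = 1/(3)^2 = 1/9.
The series is valid for |w/d| < 1, i.e. |z − z₀| < |d|.
Radius of convergence: R = |2 − z₀| = |3| = 3 (distance from z₀ to the singularity z = 2).

c_0 = 1/3, c_1 = 1/9; R = 3.


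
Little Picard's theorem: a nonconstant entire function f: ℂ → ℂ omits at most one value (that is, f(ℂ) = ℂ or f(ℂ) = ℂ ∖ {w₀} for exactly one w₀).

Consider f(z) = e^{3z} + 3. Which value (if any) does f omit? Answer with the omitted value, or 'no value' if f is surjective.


Little Picard bounds the complement of f(ℂ) to at most one point.
e^{3z} is never zero on ℂ, so 1·e^{3z} takes every value in ℂ ∖ {0}. Adding 3 shifts the range to ℂ ∖ {3}. Thus f omits exactly the value 3.

Omitted value: 3.


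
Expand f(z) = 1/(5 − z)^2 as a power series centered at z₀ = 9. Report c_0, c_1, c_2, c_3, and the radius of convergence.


Let w = z − z₀, so z = z₀ + w.
Then 5 − z = 5 − (z₀ + w) = (5 − z₀) − w = -4 − w.
f(z) = 1/(-4 − w)^2 = (1/(-4)^2) · (1 − w/(-4))^{−2}.
By the binomial series (1−u)^{−2} = Σ_{n≥0} C(n+1, 1) u^n for |u|<1, with u = w/(-4):
  c_n = C(n+1, 1) / (-4)^(n+2).
  c_0 = 1/(-4)^2 = 1/16.
  c_1 = 2/(-4)^3 = -1/32.
  c_2 = 3/(-4)^4 = 3/256.
  c_3 = 4/(-4)^5 = -1/256.
The series is valid for |w/d| < 1, i.e. |z − z₀| < |d|.
Radius of convergence: R = |5 − z₀| = |-4| = 4 (distance from z₀ to the singularity z = 5).

c_0 = 1/16, c_1 = -1/32, c_2 = 3/256, c_3 = -1/256; R = 4.


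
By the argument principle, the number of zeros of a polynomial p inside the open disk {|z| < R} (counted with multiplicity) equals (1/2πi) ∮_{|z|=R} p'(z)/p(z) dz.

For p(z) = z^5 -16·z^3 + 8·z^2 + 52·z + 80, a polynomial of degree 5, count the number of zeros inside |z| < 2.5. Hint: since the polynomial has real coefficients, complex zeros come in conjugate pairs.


The zeros of p are: -4, (3 + 1i), (3 - 1i), (-1 + 1i), (-1 - 1i).
Their magnitudes are: 4, 3.162, 3.162, 1.414, 1.414.
Zeros with |z| < R = 2.5: (-1 + 1i), (-1 - 1i).
Count = 2.
By the argument principle, (1/2πi) ∮_{|z|=R} p'(z)/p(z) dz equals exactly this count.

Number of zeros inside |z| < 2.5: 2.


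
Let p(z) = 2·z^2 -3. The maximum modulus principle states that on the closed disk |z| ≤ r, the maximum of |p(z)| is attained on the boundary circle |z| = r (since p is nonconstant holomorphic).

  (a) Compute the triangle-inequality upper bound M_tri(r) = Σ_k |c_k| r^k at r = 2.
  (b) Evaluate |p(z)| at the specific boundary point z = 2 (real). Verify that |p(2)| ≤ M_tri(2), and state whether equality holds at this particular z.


Coefficients: c_0 = -3, c_1 = 0, c_2 = 2. Radius r = 2.
Part (a). Triangle bound: M_tri(r) = Σ_k |c_k| r^k
  = |-3|·2^0 + |0|·2^1 + |2|·2^2
  = 3 + 0 + 8 = 11.
This bounds M(r) := max_{|z|=r} |p(z)| from above; equality holds iff all terms c_k z^k can be made to align in phase at a single z on |z|=r.
Part (b). At z = 2 (real, on the circle |z| = r):
  p(2) = (-3)·2^0 + (0)·2^1 + (2)·2^2 = 5.
  |p(2)| = 5.
Check: |p(2)| = 5 ≤ 11 = M_tri(2). ✓ Equality does not hold at z = 2 (the coefficients have mixed signs, so the terms do not all align in phase there).

M_tri(2) = 11; |p(2)| = 5; equality at z=2: no.


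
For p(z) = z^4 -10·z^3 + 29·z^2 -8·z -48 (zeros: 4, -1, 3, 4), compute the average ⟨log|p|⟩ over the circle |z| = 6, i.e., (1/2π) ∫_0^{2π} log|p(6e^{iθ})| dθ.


Zeros: -1, 3, 4, 4; r = 6.
Inside |z| < r: -1, 3, 4, 4. Outside (|z| ≥ r): ∅.
p(0) = -48, so log|p(0)| = log(48) = 3.8712.
Apply Jensen: I(r) = log|p(0)| + Σ_k log(r/|z_k|), summed over zeros inside |z| < r.
  log(r/|z_k|) for z_k = 4: log(6/4) = 0.4055
  log(r/|z_k|) for z_k = -1: log(6/1) = 1.7918
  log(r/|z_k|) for z_k = 3: log(6/3) = 0.6931
  log(r/|z_k|) for z_k = 4: log(6/4) = 0.4055
Sum over inside zeros: 3.2958.
I(r) = log|p(0)| + (inside sum) = 3.8712 + 3.2958 = 7.1670.
Closed form (all zeros inside, monic): I(r) = n·log(r) = 4·log(6) = 7.1670. ✓

I(r) ≈ 7.1670.


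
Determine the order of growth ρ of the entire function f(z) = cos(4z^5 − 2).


Write cos(w) = (e^{iw} ± e^{−iw})/(2 or 2i), so |cos(w)| ≤ e^{|w|}. With w = 4z^5 − 2, |w| ≤ 4r^5 + 2 on |z|=r, giving M(r) ≤ e^{4r^5 + 2} and ρ ≤ 5. For the lower bound, choose z on |z|=r with 4z^5 purely imaginary of modulus 4r^5; then |cos(4z^5 − 2)| grows like e^{4r^5}/2, so ρ ≥ 5. Hence ρ = 5.
Therefore ρ = 5.

Order ρ = 5.


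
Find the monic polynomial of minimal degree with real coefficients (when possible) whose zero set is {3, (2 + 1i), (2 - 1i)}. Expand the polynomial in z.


The polynomial is p(z) = ∏_{α ∈ S} (z − α), where S = {3, (2 + 1i), (2 - 1i)}.
Expanding the product yields: p(z) = z^3 -7·z^2 + 17·z -15.
Note conjugate pairs combine to real quadratics: (z − (2+1i))(z − (2−1i)) = z² − 4z + 5.
The resulting polynomial has degree 3 and real coefficients as required.

p(z) = z^3 -7·z^2 + 17·z -15.


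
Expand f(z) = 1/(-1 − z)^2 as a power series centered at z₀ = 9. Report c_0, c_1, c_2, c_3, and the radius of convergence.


Let w = z − z₀, so z = z₀ + w.
Then -1 − z = -1 − (z₀ + w) = (-1 − z₀) − w = -10 − w.
f(z) = 1/(-10 − w)^2 = (1/(-10)^2) · (1 − w/(-10))^{−2}.
By the binomial series (1−u)^{−2} = Σ_{n≥0} C(n+1, 1) u^n for |u|<1, with u = w/(-10):
  c_n = C(n+1, 1) / (-10)^(n+2).
  c_0 = 1/(-10)^2 = 1/100.
  c_1 = 2/(-10)^3 = -1/500.
  c_2 = 3/(-10)^4 = 3/10000.
  c_3 = 4/(-10)^5 = -1/25000.
The series is valid for |w/d| < 1, i.e. |z − z₀| < |d|.
Radius of convergence: R = |-1 − z₀| = |-10| = 10 (distance from z₀ to the singularity z = -1).

c_0 = 1/100, c_1 = -1/500, c_2 = 3/10000, c_3 = -1/25000; R = 10.


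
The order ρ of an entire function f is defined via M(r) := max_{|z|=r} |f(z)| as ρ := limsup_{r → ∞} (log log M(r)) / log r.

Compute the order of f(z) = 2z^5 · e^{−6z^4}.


M(r) = max_{|z|=r} |2|·|z|^5·|e^{−6z^4}| = 2·r^5 · e^{6r^4} (the factors attain their maxima compatibly on |z|=r). Then log M(r) = log 2 + 5·log r + 6r^4, dominated by the last term, so log log M(r) ~ 4·log r. The polynomial factor 2z^5 contributes only a log r term and does not affect the order. ρ = 4.
Therefore ρ = 4.

Order ρ = 4.


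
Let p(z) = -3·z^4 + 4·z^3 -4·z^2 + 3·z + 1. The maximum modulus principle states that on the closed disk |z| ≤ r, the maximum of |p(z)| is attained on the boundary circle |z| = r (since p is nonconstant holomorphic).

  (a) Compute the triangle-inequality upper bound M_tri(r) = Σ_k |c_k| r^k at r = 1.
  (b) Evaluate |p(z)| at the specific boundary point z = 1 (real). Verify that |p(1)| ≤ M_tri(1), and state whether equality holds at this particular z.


Coefficients: c_0 = 1, c_1 = 3, c_2 = -4, c_3 = 4, c_4 = -3. Radius r = 1.
Part (a). Triangle bound: M_tri(r) = Σ_k |c_k| r^k
  = |1|·1^0 + |3|·1^1 + |-4|·1^2 + |4|·1^3 + |-3|·1^4
  = 1 + 3 + 4 + 4 + 3 = 15.
This bounds M(r) := max_{|z|=r} |p(z)| from above; equality holds iff all terms c_k z^k can be made to align in phase at a single z on |z|=r.
Part (b). At z = 1 (real, on the circle |z| = r):
  p(1) = (1)·1^0 + (3)·1^1 + (-4)·1^2 + (4)·1^3 + (-3)·1^4 = 1.
  |p(1)| = 1.
Check: |p(1)| = 1 ≤ 15 = M_tri(1). ✓ Equality does not hold at z = 1 (the coefficients have mixed signs, so the terms do not all align in phase there).

M_tri(1) = 15; |p(1)| = 1; equality at z=1: no.


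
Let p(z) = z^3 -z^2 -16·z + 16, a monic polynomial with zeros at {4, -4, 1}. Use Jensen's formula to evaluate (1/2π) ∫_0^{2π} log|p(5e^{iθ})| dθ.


Zeros: -4, 1, 4; r = 5.
Inside |z| < r: -4, 1, 4. Outside (|z| ≥ r): ∅.
p(0) = 16, so log|p(0)| = log(16) = 2.7726.
Apply Jensen: I(r) = log|p(0)| + Σ_k log(r/|z_k|), summed over zeros inside |z| < r.
  log(r/|z_k|) for z_k = 4: log(5/4) = 0.2231
  log(r/|z_k|) for z_k = -4: log(5/4) = 0.2231
  log(r/|z_k|) for z_k = 1: log(5/1) = 1.6094
Sum over inside zeros: 2.0557.
I(r) = log|p(0)| + (inside sum) = 2.7726 + 2.0557 = 4.8283.
Closed form (all zeros inside, monic): I(r) = n·log(r) = 3·log(5) = 4.8283. ✓

I(r) ≈ 4.8283.


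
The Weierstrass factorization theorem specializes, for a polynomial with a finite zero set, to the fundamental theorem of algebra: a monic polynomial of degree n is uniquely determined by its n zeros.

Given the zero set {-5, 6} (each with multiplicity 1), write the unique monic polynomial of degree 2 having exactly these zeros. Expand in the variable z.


The polynomial is p(z) = ∏_{α ∈ S} (z − α), where S = {-5, 6}.
Expanding the product yields: p(z) = z^2 -z -30.
The resulting polynomial has degree 2 and real coefficients as required.

p(z) = z^2 -z -30.


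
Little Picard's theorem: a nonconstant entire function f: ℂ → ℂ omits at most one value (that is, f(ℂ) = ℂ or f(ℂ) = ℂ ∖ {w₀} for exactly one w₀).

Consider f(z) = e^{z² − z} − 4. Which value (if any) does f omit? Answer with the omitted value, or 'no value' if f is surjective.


Little Picard bounds the complement of f(ℂ) to at most one point.
The exponent g(z) = z² − z is a nonconstant polynomial, hence surjective onto ℂ. So e^{g(z)} takes every value in {e^w : w ∈ ℂ} = ℂ ∖ {0}. Adding -4 shifts the range to ℂ ∖ {-4}. f omits exactly -4.

Omitted value: -4.


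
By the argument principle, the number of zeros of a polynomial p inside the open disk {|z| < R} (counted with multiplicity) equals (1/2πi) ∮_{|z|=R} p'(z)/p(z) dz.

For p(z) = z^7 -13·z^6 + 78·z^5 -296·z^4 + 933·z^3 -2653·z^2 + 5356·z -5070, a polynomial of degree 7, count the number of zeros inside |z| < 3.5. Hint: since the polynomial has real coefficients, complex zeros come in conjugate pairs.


The zeros of p are: 3, (3 + 2i), (3 - 2i), (-1 + 3i), (-1 - 3i), (3 + 2i), (3 - 2i).
Their magnitudes are: 3, 3.606, 3.606, 3.162, 3.162, 3.606, 3.606.
Zeros with |z| < R = 3.5: 3, (-1 + 3i), (-1 - 3i).
Count = 3.
By the argument principle, (1/2πi) ∮_{|z|=R} p'(z)/p(z) dz equals exactly this count.

Number of zeros inside |z| < 3.5: 3.


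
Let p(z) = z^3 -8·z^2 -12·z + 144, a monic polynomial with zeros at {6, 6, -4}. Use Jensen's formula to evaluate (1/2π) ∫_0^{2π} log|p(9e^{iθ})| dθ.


Zeros: -4, 6, 6; r = 9.
Inside |z| < r: -4, 6, 6. Outside (|z| ≥ r): ∅.
p(0) = 144, so log|p(0)| = log(144) = 4.9698.
Apply Jensen: I(r) = log|p(0)| + Σ_k log(r/|z_k|), summed over zeros inside |z| < r.
  log(r/|z_k|) for z_k = 6: log(9/6) = 0.4055
  log(r/|z_k|) for z_k = 6: log(9/6) = 0.4055
  log(r/|z_k|) for z_k = -4: log(9/4) = 0.8109
Sum over inside zeros: 1.6219.
I(r) = log|p(0)| + (inside sum) = 4.9698 + 1.6219 = 6.5917.
Closed form (all zeros inside, monic): I(r) = n·log(r) = 3·log(9) = 6.5917. ✓

I(r) ≈ 6.5917.


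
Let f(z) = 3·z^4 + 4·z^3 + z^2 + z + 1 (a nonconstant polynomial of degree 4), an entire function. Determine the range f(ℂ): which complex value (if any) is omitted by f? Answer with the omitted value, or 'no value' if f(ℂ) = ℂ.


Little Picard bounds the complement of f(ℂ) to at most one point.
For every w ∈ ℂ, the equation p(z) − w = 0 is a nonconstant polynomial in z and hence has at least one root by the fundamental theorem of algebra. So p is surjective onto ℂ, omitting no value.

Omitted value: no value.


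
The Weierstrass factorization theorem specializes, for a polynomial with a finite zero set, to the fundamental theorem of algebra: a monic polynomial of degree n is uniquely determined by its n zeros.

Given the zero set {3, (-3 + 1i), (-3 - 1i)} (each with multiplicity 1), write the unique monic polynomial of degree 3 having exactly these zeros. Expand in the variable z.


The polynomial is p(z) = ∏_{α ∈ S} (z − α), where S = {3, (-3 + 1i), (-3 - 1i)}.
Expanding the product yields: p(z) = z^3 + 3·z^2 -8·z -30.
Note conjugate pairs combine to real quadratics: (z − (-3+1i))(z − (-3−1i)) = z² + 6z + 10.
The resulting polynomial has degree 3 and real coefficients as required.

p(z) = z^3 + 3·z^2 -8·z -30.


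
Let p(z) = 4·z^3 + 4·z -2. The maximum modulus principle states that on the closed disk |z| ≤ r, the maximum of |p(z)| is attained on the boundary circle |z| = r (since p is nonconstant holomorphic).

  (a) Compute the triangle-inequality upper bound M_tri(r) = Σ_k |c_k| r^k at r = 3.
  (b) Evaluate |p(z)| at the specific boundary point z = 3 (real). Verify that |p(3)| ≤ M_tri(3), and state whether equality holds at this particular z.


Coefficients: c_0 = -2, c_1 = 4, c_2 = 0, c_3 = 4. Radius r = 3.
Part (a). Triangle bound: M_tri(r) = Σ_k |c_k| r^k
  = |-2|·3^0 + |4|·3^1 + |0|·3^2 + |4|·3^3
  = 2 + 12 + 0 + 108 = 122.
This bounds M(r) := max_{|z|=r} |p(z)| from above; equality holds iff all terms c_k z^k can be made to align in phase at a single z on |z|=r.
Part (b). At z = 3 (real, on the circle |z| = r):
  p(3) = (-2)·3^0 + (4)·3^1 + (0)·3^2 + (4)·3^3 = 118.
  |p(3)| = 118.
Check: |p(3)| = 118 ≤ 122 = M_tri(3). ✓ Equality does not hold at z = 3 (the coefficients have mixed signs, so the terms do not all align in phase there).

M_tri(3) = 122; |p(3)| = 118; equality at z=3: no.


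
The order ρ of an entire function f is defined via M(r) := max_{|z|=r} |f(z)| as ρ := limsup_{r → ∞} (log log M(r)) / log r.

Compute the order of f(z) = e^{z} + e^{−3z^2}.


Each summand is entire of order 1 and 2 respectively (as in the single-exponential case). The order of a sum is at most the max of the orders, so ρ ≤ 2. For the lower bound: on |z|=r choose arg z so that -3z^2 is real positive; then |e^{-3z^2}| = e^{3r^2} while |e^{1z}| ≤ e^{1r^1} = o(e^{3r^2}). So |f| ≥ e^{3r^2}(1 − o(1)) and ρ ≥ 2. Hence ρ = max(1, 2) = 2.
Therefore ρ = 2.

Order ρ = 2.


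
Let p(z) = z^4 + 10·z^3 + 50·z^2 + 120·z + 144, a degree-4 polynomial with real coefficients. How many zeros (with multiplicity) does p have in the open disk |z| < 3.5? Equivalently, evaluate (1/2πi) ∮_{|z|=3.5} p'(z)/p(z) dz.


The zeros of p are: (-3 + 3i), (-3 - 3i), (-2 + 2i), (-2 - 2i).
Their magnitudes are: 4.243, 4.243, 2.828, 2.828.
Zeros with |z| < R = 3.5: (-2 + 2i), (-2 - 2i).
Count = 2.
By the argument principle, (1/2πi) ∮_{|z|=R} p'(z)/p(z) dz equals exactly this count.

Number of zeros inside |z| < 3.5: 2.


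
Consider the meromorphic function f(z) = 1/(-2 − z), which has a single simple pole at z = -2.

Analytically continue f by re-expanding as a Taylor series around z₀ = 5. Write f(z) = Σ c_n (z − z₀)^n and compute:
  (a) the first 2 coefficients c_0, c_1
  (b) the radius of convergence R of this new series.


Let w = z − z₀, so z = z₀ + w.
Then -2 − z = -2 − (z₀ + w) = (-2 − z₀) − w = -7 − w.
f(z) = 1/(-7 − w) = (1/(-7)) · 1/(1 − w/(-7)) = Σ_{n≥0} w^n / (-7)^(n+1).
So c_n = 1/(-7)^(n+1):
  c_0 = 1/(-7)^1 = -1/7.
  c_1 = 1/(-7)^2 = 1/49.
The series is valid for |w/d| < 1, i.e. |z − z₀| < |d|.
Radius of convergence: R = |-2 − z₀| = |-7| = 7 (distance from z₀ to the singularity z = -2).

c_0 = -1/7, c_1 = 1/49; R = 7.


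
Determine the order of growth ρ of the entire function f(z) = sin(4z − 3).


sin(w) is a linear combination of e^{iw} and e^{−iw} (or e^w, e^{−w} in the hyperbolic case), so |sin(w)| ≤ e^{|w|}. With w = 4z − 3, |w| ≤ 4|z| + 3 = 4r + 3 on |z| = r, giving M(r) ≤ e^{4r + 3}, so ρ ≤ 1. On a suitable ray (z = it for sin/cos; z = t for sinh/cosh, t real → ∞), |sin(4z − 3)| grows like e^{4|t|}/2, so ρ ≥ 1. Hence ρ = 1.
Therefore ρ = 1.

Order ρ = 1.


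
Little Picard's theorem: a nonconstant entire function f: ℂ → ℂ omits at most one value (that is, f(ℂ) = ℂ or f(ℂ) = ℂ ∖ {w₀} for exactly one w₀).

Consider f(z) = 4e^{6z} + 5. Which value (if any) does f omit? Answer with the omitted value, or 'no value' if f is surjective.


Little Picard bounds the complement of f(ℂ) to at most one point.
e^{6z} is never zero on ℂ, so 4·e^{6z} takes every value in ℂ ∖ {0}. Adding 5 shifts the range to ℂ ∖ {5}. Thus f omits exactly the value 5.

Omitted value: 5.


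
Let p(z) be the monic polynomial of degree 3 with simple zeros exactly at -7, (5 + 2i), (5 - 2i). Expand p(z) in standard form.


The polynomial is p(z) = ∏_{α ∈ S} (z − α), where S = {-7, (5 + 2i), (5 - 2i)}.
Expanding the product yields: p(z) = z^3 -3·z^2 -41·z + 203.
Note conjugate pairs combine to real quadratics: (z − (5+2i))(z − (5−2i)) = z² − 10z + 29.
The resulting polynomial has degree 3 and real coefficients as required.

p(z) = z^3 -3·z^2 -41·z + 203.


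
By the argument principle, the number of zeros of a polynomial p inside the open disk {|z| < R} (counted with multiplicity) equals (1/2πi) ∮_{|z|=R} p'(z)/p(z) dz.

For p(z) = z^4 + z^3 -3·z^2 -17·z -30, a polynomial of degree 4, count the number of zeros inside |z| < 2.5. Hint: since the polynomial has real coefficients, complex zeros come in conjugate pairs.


The zeros of p are: -2, (-1 + 2i), (-1 - 2i), 3.
Their magnitudes are: 2, 2.236, 2.236, 3.
Zeros with |z| < R = 2.5: -2, (-1 + 2i), (-1 - 2i).
Count = 3.
By the argument principle, (1/2πi) ∮_{|z|=R} p'(z)/p(z) dz equals exactly this count.

Number of zeros inside |z| < 2.5: 3.


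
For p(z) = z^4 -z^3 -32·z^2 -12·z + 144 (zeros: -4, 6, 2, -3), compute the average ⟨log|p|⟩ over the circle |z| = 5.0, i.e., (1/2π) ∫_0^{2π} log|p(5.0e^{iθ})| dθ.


Zeros: -4, -3, 2, 6; r = 5.0.
Inside |z| < r: -4, -3, 2. Outside (|z| ≥ r): 6.
p(0) = 144, so log|p(0)| = log(144) = 4.9698.
Apply Jensen: I(r) = log|p(0)| + Σ_k log(r/|z_k|), summed over zeros inside |z| < r.
  log(r/|z_k|) for z_k = -4: log(5.0/4) = 0.2231
  log(r/|z_k|) for z_k = 2: log(5.0/2) = 0.9163
  log(r/|z_k|) for z_k = -3: log(5.0/3) = 0.5108
  Outside zeros (6) contribute nothing to the Jensen sum.
Sum over inside zeros: 1.6503.
I(r) = log|p(0)| + (inside sum) = 4.9698 + 1.6503 = 6.6201.
Note: since some zeros are outside |z| ≤ r, the simplified n·log(r) form does NOT apply — only the inside zeros contribute.

I(r) ≈ 6.6201.


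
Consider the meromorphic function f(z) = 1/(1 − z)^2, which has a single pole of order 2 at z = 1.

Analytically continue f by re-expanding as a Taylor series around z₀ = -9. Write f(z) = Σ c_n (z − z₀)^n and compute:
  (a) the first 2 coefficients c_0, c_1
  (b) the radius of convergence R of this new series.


Let w = z − z₀, so z = z₀ + w.
Then 1 − z = 1 − (z₀ + w) = (1 − z₀) − w = 10 − w.
f(z) = 1/(10 − w)^2 = (1/(10)^2) · (1 − w/(10))^{−2}.
By the binomial series (1−u)^{−2} = Σ_{n≥0} C(n+1, 1) u^n for |u|<1, with u = w/(10):
  c_n = C(n+1, 1) / (10)^(n+2).
  c_0 = 1/(10)^2 = 1/100.
  c_1 = 2/(10)^3 = 1/500.
The series is valid for |w/d| < 1, i.e. |z − z₀| < |d|.
Radius of convergence: R = |1 − z₀| = |10| = 10 (distance from z₀ to the singularity z = 1).

c_0 = 1/100, c_1 = 1/500; R = 10.
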